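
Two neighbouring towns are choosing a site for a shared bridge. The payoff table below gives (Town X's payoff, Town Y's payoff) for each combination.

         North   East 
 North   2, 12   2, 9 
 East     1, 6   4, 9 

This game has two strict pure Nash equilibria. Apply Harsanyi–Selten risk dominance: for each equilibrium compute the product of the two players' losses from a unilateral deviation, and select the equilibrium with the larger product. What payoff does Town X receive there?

At both North: Town X loses 2 − 1 = 1 by deviating; Town Y loses 12 − 9 = 3. Product = 1·3 = 3.
At both East: Town X loses 4 − 2 = 2 by deviating; Town Y loses 9 − 6 = 3. Product = 2·3 = 6.
6 > 3, so both East is risk-dominant. Town X's payoff there is 4.

4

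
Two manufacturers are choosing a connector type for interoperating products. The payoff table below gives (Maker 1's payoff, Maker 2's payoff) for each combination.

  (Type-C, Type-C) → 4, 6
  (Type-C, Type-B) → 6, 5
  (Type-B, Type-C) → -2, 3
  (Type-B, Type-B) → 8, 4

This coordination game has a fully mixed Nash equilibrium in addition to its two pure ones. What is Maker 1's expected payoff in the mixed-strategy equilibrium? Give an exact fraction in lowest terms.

Maker 2 mixes with probability q on Type-C, chosen so Maker 1 is indifferent: 4q + 6(1−q) = (-2)q + 8(1−q) gives q = 1/4.
Maker 1's expected payoff (from either row, since indifferent) is 4·1/4 + 6·3/4 = 11/2.

11/2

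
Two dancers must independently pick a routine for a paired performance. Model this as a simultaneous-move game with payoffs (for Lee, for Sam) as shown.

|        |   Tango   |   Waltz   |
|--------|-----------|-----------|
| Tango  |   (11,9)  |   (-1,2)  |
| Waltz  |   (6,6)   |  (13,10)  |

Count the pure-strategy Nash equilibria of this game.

Both Tango: Lee gets 11 (best alternative 6); Sam gets 9 (best alternative 2). Neither deviates — NE.
Both Waltz: Lee gets 13 (best alternative -1); Sam gets 10 (best alternative 6). Neither deviates — NE.
(Waltz, Tango) is not a NE: Lee would switch to Tango (11 > 6).
No other cell survives both best-response checks, so there are 2 pure NE.

2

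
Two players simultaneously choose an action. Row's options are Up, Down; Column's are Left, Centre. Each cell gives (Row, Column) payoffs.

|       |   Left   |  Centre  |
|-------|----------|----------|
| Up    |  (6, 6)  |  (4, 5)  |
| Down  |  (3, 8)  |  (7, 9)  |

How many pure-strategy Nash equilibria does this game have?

(Up, Left): Row gets 6 (best alternative 3); Column gets 6 (best alternative 5). Neither deviates — NE.
(Down, Centre): Row gets 7 (best alternative 4); Column gets 9 (best alternative 8). Neither deviates — NE.
(Up, Centre) is not a NE: Row would switch to Down (7 > 4).
No other cell survives both best-response checks, so there are 2 pure NE.

2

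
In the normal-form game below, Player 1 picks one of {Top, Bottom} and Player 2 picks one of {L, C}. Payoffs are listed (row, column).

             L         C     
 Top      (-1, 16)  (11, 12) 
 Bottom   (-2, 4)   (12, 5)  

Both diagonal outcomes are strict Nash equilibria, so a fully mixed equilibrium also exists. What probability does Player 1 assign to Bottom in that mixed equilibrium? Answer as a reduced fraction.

4/5

Player 1's mix p on Top must make Player 2 indifferent between L and C.
Player 2's payoff from L: 16p + 4(1−p). From C: 12p + 5(1−p).
Set equal: 4p = 1(1−p) → p = 1/5.
Probability on Bottom is 1 − 1/5 = 4/5.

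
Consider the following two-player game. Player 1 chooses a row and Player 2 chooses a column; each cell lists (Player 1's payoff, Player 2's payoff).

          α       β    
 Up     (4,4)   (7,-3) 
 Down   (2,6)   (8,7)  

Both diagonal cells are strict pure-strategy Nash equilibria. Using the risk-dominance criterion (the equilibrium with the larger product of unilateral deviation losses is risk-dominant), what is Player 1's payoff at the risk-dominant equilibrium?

At (Up, α): Player 1 loses 4 − 2 = 2 by deviating; Player 2 loses 4 − (-3) = 7. Product = 2·7 = 14.
At (Down, β): Player 1 loses 8 − 7 = 1 by deviating; Player 2 loses 7 − 6 = 1. Product = 1·1 = 1.
14 > 1, so (Up, α) is risk-dominant. Player 1's payoff there is 4.

4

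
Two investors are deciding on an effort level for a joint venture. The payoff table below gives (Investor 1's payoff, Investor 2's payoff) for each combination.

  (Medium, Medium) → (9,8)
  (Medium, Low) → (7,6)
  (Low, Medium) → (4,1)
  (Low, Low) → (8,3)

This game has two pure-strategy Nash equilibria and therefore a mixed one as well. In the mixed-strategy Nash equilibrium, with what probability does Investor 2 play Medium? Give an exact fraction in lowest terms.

1/6

Investor 2's mix q on Medium must make Investor 1 indifferent between Medium and Low.
Investor 1's payoff from Medium: 9q + 7(1−q). From Low: 4q + 8(1−q).
Set equal: 5q = 1(1−q) → q = 1/6.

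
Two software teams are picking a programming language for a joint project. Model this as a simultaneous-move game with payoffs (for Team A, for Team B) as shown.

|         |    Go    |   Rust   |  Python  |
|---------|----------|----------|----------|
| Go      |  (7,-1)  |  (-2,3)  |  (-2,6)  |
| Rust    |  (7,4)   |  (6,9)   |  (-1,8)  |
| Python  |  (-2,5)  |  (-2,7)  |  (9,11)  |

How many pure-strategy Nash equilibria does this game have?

Both Rust: Team A gets 6 (best alternative -2); Team B gets 9 (best alternative 8). Neither deviates — NE.
Both Python: Team A gets 9 (best alternative -1); Team B gets 11 (best alternative 7). Neither deviates — NE.
Both Go is not a NE: Team B would switch to Python (6 > -1).
No other cell survives both best-response checks, so there are 2 pure NE.

2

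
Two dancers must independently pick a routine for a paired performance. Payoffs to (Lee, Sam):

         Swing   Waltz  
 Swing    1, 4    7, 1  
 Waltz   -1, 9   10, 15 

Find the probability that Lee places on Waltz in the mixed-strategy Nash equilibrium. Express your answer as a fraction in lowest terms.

Lee's mix p on Swing must make Sam indifferent between Swing and Waltz.
Sam's payoff from Swing: 4p + 9(1−p). From Waltz: 1p + 15(1−p).
Set equal: 3p = 6(1−p) → p = 6/9 = 2/3.
Probability on Waltz is 1 − 2/3 = 1/3.

1/3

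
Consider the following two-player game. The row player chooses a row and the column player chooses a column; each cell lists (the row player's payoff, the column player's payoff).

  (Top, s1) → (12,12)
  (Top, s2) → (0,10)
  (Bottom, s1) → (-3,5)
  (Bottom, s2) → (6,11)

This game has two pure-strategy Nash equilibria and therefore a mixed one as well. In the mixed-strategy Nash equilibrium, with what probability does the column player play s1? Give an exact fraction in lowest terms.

2/7

The column player's mix q on s1 must make the row player indifferent between Top and Bottom.
The row player's payoff from Top: 12q + 0(1−q). From Bottom: (-3)q + 6(1−q).
Set equal: 15q = 6(1−q) → q = 6/21 = 2/7.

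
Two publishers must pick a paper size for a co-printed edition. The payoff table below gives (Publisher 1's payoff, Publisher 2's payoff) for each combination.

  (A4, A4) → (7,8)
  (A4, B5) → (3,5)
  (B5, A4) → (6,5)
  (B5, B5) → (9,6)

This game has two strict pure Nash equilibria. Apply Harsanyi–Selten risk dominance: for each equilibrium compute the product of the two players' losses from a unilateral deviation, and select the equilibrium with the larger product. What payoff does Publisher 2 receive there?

At both A4: Publisher 1 loses 7 − 6 = 1 by deviating; Publisher 2 loses 8 − 5 = 3. Product = 1·3 = 3.
At both B5: Publisher 1 loses 9 − 3 = 6 by deviating; Publisher 2 loses 6 − 5 = 1. Product = 6·1 = 6.
6 > 3, so both B5 is risk-dominant. Publisher 2's payoff there is 6.

6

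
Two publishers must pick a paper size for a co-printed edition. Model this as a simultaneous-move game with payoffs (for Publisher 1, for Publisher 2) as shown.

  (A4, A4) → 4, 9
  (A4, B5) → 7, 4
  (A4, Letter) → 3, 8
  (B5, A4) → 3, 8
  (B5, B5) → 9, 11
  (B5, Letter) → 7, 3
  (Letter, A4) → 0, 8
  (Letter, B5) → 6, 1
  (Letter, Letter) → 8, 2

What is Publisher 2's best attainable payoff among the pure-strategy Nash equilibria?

Both A4 is a pure NE (Publisher 1: 4 ≥ 3; Publisher 2: 9 ≥ 8). Publisher 2 gets 9.
Both B5 is a pure NE (Publisher 1: 9 ≥ 7; Publisher 2: 11 ≥ 8). Publisher 2 gets 11.
Every other cell has a profitable deviation for at least one player. Highest of {9, 11} is 11.

11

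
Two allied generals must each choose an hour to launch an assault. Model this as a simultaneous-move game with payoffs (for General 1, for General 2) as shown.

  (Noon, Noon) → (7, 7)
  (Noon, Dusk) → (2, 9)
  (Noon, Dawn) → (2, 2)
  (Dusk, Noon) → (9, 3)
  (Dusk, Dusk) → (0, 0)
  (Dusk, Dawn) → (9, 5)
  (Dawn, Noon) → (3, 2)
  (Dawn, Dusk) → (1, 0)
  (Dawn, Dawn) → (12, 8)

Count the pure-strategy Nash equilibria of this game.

(Noon, Dusk): General 1 gets 2 (best alternative 1); General 2 gets 9 (best alternative 7). Neither deviates — NE.
Both Dawn: General 1 gets 12 (best alternative 9); General 2 gets 8 (best alternative 2). Neither deviates — NE.
Both Dusk is not a NE: General 1 would switch to Noon (2 > 0).
No other cell survives both best-response checks, so there are 2 pure NE.

2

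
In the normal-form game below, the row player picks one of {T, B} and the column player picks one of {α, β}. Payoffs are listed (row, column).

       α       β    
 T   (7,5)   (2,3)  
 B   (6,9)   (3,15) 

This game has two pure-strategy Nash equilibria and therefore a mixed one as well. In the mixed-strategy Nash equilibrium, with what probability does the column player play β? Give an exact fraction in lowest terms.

1/2

The column player's mix q on α must make the row player indifferent between T and B.
The row player's payoff from T: 7q + 2(1−q). From B: 6q + 3(1−q).
Set equal: 1q = 1(1−q) → q = 1/2.
Probability on β is 1 − 1/2 = 1/2.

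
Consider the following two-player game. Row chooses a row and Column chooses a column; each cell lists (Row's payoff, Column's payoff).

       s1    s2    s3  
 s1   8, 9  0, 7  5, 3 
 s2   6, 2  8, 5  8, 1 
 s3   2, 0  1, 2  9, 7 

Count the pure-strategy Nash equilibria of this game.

Both s1: Row gets 8 (best alternative 6); Column gets 9 (best alternative 7). Neither deviates — NE.
Both s2: Row gets 8 (best alternative 1); Column gets 5 (best alternative 2). Neither deviates — NE.
Both s3: Row gets 9 (best alternative 8); Column gets 7 (best alternative 2). Neither deviates — NE.
(s2, s1) is not a NE: Row would switch to s1 (8 > 6).
No other cell survives both best-response checks, so there are 3 pure NE.

3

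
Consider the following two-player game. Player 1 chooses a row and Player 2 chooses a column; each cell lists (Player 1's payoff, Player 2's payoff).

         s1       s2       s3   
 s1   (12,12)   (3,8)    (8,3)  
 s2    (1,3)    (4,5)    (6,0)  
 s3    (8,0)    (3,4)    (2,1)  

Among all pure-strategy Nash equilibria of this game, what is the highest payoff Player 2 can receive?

12

Both s1 is a pure NE (Player 1: 12 ≥ 8; Player 2: 12 ≥ 8). Player 2 gets 12.
Both s2 is a pure NE (Player 1: 4 ≥ 3; Player 2: 5 ≥ 3). Player 2 gets 5.
Every other cell has a profitable deviation for at least one player. Highest of {12, 5} is 12.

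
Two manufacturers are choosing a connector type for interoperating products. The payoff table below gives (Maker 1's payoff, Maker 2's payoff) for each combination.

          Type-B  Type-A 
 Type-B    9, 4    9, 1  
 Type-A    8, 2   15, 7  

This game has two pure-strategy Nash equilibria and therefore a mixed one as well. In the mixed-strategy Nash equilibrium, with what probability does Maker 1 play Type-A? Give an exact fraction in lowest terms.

3/8

Maker 1's mix p on Type-B must make Maker 2 indifferent between Type-B and Type-A.
Maker 2's payoff from Type-B: 4p + 2(1−p). From Type-A: 1p + 7(1−p).
Set equal: 3p = 5(1−p) → p = 5/8.
Probability on Type-A is 1 − 5/8 = 3/8.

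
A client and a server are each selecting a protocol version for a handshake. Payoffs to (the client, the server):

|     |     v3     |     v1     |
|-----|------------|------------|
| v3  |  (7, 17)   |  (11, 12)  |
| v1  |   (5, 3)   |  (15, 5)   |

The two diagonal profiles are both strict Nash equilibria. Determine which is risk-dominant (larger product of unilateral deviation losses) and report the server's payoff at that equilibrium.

17

At both v3: the client loses 7 − 5 = 2 by deviating; the server loses 17 − 12 = 5. Product = 2·5 = 10.
At both v1: the client loses 15 − 11 = 4 by deviating; the server loses 5 − 3 = 2. Product = 4·2 = 8.
10 > 8, so both v3 is risk-dominant. The server's payoff there is 17.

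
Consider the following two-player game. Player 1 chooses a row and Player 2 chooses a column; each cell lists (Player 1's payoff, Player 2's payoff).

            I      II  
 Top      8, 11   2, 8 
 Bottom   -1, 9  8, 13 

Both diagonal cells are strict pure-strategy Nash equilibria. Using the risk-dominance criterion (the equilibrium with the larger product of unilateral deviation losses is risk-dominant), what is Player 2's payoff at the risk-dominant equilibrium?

11

At (Top, I): Player 1 loses 8 − (-1) = 9 by deviating; Player 2 loses 11 − 8 = 3. Product = 9·3 = 27.
At (Bottom, II): Player 1 loses 8 − 2 = 6 by deviating; Player 2 loses 13 − 9 = 4. Product = 6·4 = 24.
27 > 24, so (Top, I) is risk-dominant. Player 2's payoff there is 11.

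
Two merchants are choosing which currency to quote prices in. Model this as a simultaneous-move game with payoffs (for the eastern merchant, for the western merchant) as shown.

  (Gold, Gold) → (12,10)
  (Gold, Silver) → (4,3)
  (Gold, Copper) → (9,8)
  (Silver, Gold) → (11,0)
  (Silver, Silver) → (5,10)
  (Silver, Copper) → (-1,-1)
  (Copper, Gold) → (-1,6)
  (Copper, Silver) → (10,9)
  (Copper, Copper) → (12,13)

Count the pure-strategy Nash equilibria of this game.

2

Both Gold: the eastern merchant gets 12 (best alternative 11); the western merchant gets 10 (best alternative 8). Neither deviates — NE.
Both Copper: the eastern merchant gets 12 (best alternative 9); the western merchant gets 13 (best alternative 9). Neither deviates — NE.
Both Silver is not a NE: the eastern merchant would switch to Copper (10 > 5).
No other cell survives both best-response checks, so there are 2 pure NE.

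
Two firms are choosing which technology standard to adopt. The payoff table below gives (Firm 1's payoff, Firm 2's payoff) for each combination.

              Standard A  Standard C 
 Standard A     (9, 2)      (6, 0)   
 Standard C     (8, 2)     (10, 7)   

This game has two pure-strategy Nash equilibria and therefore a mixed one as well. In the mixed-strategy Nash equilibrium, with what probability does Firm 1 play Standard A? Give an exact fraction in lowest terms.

5/7

Firm 1's mix p on Standard A must make Firm 2 indifferent between Standard A and Standard C.
Firm 2's payoff from Standard A: 2p + 2(1−p). From Standard C: 0p + 7(1−p).
Set equal: 2p = 5(1−p) → p = 5/7.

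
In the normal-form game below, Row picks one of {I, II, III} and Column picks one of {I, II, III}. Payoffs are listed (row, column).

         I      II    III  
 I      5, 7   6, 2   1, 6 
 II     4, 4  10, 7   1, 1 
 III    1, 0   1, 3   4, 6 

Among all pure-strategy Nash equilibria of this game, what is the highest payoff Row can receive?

Both I is a pure NE (Row: 5 ≥ 4; Column: 7 ≥ 6). Row gets 5.
Both II is a pure NE (Row: 10 ≥ 6; Column: 7 ≥ 4). Row gets 10.
Both III is a pure NE (Row: 4 ≥ 1; Column: 6 ≥ 3). Row gets 4.
Every other cell has a profitable deviation for at least one player. Highest of {5, 10, 4} is 10.

10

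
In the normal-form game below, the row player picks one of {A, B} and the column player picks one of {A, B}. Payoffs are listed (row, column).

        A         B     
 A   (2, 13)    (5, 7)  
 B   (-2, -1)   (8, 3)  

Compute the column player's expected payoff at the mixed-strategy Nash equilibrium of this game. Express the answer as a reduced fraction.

23/5

The row player mixes with probability p on A, chosen so the column player is indifferent: 13p + (-1)(1−p) = 7p + 3(1−p) gives p = 2/5.
The column player's expected payoff is 13·2/5 + (-1)·3/5 = 23/5.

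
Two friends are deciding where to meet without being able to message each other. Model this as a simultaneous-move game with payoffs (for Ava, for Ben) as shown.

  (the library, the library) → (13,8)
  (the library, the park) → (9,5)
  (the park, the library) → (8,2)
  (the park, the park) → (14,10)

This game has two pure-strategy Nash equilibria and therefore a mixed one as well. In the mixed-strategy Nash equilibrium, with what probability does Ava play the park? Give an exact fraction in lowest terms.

3/11

Ava's mix p on the library must make Ben indifferent between the library and the park.
Ben's payoff from the library: 8p + 2(1−p). From the park: 5p + 10(1−p).
Set equal: 3p = 8(1−p) → p = 8/11.
Probability on the park is 1 − 8/11 = 3/11.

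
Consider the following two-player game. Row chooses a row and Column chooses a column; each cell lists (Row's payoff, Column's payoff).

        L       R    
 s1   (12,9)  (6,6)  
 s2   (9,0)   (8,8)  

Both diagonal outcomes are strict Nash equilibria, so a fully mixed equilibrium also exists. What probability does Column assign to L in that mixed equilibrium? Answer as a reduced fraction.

2/5

Column's mix q on L must make Row indifferent between s1 and s2.
Row's payoff from s1: 12q + 6(1−q). From s2: 9q + 8(1−q).
Set equal: 3q = 2(1−q) → q = 2/5.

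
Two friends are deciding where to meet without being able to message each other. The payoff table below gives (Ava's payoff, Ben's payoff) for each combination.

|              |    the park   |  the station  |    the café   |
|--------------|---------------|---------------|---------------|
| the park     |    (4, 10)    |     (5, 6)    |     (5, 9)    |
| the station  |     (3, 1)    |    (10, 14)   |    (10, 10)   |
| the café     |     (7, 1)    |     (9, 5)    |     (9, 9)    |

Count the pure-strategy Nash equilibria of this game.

Both the station: Ava gets 10 (best alternative 9); Ben gets 14 (best alternative 10). Neither deviates — NE.
Both the café is not a NE: Ava would switch to the station (10 > 9).
No other cell survives both best-response checks, so there is 1 pure NE.

1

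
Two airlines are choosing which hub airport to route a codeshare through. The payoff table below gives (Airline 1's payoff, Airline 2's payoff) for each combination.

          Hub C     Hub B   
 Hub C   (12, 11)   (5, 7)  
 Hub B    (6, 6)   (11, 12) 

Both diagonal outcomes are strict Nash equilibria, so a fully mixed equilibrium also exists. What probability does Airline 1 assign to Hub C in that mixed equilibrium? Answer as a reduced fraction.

Airline 1's mix p on Hub C must make Airline 2 indifferent between Hub C and Hub B.
Airline 2's payoff from Hub C: 11p + 6(1−p). From Hub B: 7p + 12(1−p).
Set equal: 4p = 6(1−p) → p = 6/10 = 3/5.

3/5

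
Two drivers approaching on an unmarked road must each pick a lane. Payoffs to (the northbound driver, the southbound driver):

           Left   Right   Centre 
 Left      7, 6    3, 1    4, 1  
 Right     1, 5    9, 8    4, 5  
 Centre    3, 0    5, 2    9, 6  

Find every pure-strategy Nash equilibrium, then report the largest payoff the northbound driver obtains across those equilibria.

Both Left is a pure NE (the northbound driver: 7 ≥ 3; the southbound driver: 6 ≥ 1). The northbound driver gets 7.
Both Right is a pure NE (the northbound driver: 9 ≥ 5; the southbound driver: 8 ≥ 5). The northbound driver gets 9.
Both Centre is a pure NE (the northbound driver: 9 ≥ 4; the southbound driver: 6 ≥ 2). The northbound driver gets 9.
Every other cell has a profitable deviation for at least one player. Highest of {7, 9, 9} is 9.

9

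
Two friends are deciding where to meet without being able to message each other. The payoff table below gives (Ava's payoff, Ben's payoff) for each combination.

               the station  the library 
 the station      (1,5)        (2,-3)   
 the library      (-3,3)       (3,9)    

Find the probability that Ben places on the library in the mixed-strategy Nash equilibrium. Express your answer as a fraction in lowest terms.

4/5

Ben's mix q on the station must make Ava indifferent between the station and the library.
Ava's payoff from the station: 1q + 2(1−q). From the library: (-3)q + 3(1−q).
Set equal: 4q = 1(1−q) → q = 1/5.
Probability on the library is 1 − 1/5 = 4/5.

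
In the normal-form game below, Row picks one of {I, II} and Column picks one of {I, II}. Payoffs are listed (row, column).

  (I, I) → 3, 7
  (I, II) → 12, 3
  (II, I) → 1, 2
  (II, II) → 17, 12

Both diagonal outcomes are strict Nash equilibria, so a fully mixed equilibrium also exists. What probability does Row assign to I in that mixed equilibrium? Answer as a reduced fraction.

Row's mix p on I must make Column indifferent between I and II.
Column's payoff from I: 7p + 2(1−p). From II: 3p + 12(1−p).
Set equal: 4p = 10(1−p) → p = 10/14 = 5/7.

5/7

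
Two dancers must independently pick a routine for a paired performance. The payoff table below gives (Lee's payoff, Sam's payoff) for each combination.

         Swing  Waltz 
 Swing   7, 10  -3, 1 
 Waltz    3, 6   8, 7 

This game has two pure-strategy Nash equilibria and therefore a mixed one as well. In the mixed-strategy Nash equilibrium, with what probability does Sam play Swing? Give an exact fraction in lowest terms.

11/15

Sam's mix q on Swing must make Lee indifferent between Swing and Waltz.
Lee's payoff from Swing: 7q + (-3)(1−q). From Waltz: 3q + 8(1−q).
Set equal: 4q = 11(1−q) → q = 11/15.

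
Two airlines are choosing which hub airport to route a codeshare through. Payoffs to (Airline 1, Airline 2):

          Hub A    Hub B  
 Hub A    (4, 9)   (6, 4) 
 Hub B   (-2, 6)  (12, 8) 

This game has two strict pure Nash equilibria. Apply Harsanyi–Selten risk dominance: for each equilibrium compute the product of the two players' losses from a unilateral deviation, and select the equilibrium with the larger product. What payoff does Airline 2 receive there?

At both Hub A: Airline 1 loses 4 − (-2) = 6 by deviating; Airline 2 loses 9 − 4 = 5. Product = 6·5 = 30.
At both Hub B: Airline 1 loses 12 − 6 = 6 by deviating; Airline 2 loses 8 − 6 = 2. Product = 6·2 = 12.
30 > 12, so both Hub A is risk-dominant. Airline 2's payoff there is 9.

9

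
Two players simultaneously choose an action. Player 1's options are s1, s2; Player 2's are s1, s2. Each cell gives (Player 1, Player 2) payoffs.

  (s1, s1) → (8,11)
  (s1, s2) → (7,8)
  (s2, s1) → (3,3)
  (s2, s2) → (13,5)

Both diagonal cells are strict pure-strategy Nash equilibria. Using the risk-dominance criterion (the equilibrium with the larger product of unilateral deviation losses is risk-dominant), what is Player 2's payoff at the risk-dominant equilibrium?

At both s1: Player 1 loses 8 − 3 = 5 by deviating; Player 2 loses 11 − 8 = 3. Product = 5·3 = 15.
At both s2: Player 1 loses 13 − 7 = 6 by deviating; Player 2 loses 5 − 3 = 2. Product = 6·2 = 12.
15 > 12, so both s1 is risk-dominant. Player 2's payoff there is 11.

11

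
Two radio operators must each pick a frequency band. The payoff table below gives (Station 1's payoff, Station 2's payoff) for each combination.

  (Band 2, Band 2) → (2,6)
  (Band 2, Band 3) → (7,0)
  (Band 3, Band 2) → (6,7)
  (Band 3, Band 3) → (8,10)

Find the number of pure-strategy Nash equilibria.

Both Band 3: Station 1 gets 8 (best alternative 7); Station 2 gets 10 (best alternative 7). Neither deviates — NE.
Both Band 2 is not a NE: Station 1 would switch to Band 3 (6 > 2).
No other cell survives both best-response checks, so there is 1 pure NE.

1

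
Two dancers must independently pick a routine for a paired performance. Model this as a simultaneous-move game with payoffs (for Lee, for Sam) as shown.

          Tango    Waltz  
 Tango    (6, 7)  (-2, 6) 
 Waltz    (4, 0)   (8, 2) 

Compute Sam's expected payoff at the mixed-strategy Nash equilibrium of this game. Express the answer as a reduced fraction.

Lee mixes with probability p on Tango, chosen so Sam is indifferent: 7p + 0(1−p) = 6p + 2(1−p) gives p = 2/3.
Sam's expected payoff is 7·2/3 + 0·1/3 = 14/3.

14/3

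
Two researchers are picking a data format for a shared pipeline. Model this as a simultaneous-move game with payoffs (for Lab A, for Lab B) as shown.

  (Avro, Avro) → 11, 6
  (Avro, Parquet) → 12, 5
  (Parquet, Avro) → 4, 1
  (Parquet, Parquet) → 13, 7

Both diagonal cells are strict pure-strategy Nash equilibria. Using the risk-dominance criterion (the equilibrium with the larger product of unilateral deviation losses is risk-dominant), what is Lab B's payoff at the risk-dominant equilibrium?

At both Avro: Lab A loses 11 − 4 = 7 by deviating; Lab B loses 6 − 5 = 1. Product = 7·1 = 7.
At both Parquet: Lab A loses 13 − 12 = 1 by deviating; Lab B loses 7 − 1 = 6. Product = 1·6 = 6.
7 > 6, so both Avro is risk-dominant. Lab B's payoff there is 6.

6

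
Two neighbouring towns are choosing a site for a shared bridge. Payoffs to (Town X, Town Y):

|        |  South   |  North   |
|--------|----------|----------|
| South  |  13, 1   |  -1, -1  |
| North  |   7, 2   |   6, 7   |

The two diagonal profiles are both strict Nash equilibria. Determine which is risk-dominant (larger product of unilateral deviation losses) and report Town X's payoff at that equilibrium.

At both South: Town X loses 13 − 7 = 6 by deviating; Town Y loses 1 − (-1) = 2. Product = 6·2 = 12.
At both North: Town X loses 6 − (-1) = 7 by deviating; Town Y loses 7 − 2 = 5. Product = 7·5 = 35.
35 > 12, so both North is risk-dominant. Town X's payoff there is 6.

6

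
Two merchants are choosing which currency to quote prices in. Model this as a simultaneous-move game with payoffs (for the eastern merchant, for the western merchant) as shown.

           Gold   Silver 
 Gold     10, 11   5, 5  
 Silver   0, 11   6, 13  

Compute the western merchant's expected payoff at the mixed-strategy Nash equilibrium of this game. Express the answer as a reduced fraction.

The eastern merchant mixes with probability p on Gold, chosen so the western merchant is indifferent: 11p + 11(1−p) = 5p + 13(1−p) gives p = 1/4.
The western merchant's expected payoff is 11·1/4 + 11·3/4 = 11.

11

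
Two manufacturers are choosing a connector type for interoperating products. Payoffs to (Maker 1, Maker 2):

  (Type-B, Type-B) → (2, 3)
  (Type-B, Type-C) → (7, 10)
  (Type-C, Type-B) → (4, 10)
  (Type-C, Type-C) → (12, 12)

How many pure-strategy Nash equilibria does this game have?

1

Both Type-C: Maker 1 gets 12 (best alternative 7); Maker 2 gets 12 (best alternative 10). Neither deviates — NE.
Both Type-B is not a NE: Maker 1 would switch to Type-C (4 > 2).
No other cell survives both best-response checks, so there is 1 pure NE.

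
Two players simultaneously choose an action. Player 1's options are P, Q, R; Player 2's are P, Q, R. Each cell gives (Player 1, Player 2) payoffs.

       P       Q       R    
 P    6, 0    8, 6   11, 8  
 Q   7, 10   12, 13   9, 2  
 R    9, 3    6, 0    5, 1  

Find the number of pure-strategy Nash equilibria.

(P, R): Player 1 gets 11 (best alternative 9); Player 2 gets 8 (best alternative 6). Neither deviates — NE.
Both Q: Player 1 gets 12 (best alternative 8); Player 2 gets 13 (best alternative 10). Neither deviates — NE.
(R, P): Player 1 gets 9 (best alternative 7); Player 2 gets 3 (best alternative 1). Neither deviates — NE.
Both P is not a NE: Player 1 would switch to R (9 > 6).
No other cell survives both best-response checks, so there are 3 pure NE.

3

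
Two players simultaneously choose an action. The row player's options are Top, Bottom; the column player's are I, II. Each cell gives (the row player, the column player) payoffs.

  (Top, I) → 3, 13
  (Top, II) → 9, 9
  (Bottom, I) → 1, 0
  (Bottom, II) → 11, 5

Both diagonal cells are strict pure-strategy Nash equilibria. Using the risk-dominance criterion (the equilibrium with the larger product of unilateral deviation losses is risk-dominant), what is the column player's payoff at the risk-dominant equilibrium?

At (Top, I): the row player loses 3 − 1 = 2 by deviating; the column player loses 13 − 9 = 4. Product = 2·4 = 8.
At (Bottom, II): the row player loses 11 − 9 = 2 by deviating; the column player loses 5 − 0 = 5. Product = 2·5 = 10.
10 > 8, so (Bottom, II) is risk-dominant. The column player's payoff there is 5.

5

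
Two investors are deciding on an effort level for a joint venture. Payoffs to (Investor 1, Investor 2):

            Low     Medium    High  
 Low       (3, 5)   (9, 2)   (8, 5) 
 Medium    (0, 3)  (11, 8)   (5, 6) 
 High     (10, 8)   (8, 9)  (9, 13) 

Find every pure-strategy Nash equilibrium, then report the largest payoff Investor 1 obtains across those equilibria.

11

Both Medium is a pure NE (Investor 1: 11 ≥ 9; Investor 2: 8 ≥ 6). Investor 1 gets 11.
Both High is a pure NE (Investor 1: 9 ≥ 8; Investor 2: 13 ≥ 9). Investor 1 gets 9.
Every other cell has a profitable deviation for at least one player. Highest of {11, 9} is 11.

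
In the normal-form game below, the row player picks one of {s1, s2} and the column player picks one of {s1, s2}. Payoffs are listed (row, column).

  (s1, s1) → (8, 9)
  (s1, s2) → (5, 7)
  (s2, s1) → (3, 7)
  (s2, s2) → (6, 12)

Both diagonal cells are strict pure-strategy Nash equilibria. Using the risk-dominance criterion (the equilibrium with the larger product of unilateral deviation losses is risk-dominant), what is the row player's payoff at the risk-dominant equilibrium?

At both s1: the row player loses 8 − 3 = 5 by deviating; the column player loses 9 − 7 = 2. Product = 5·2 = 10.
At both s2: the row player loses 6 − 5 = 1 by deviating; the column player loses 12 − 7 = 5. Product = 1·5 = 5.
10 > 5, so both s1 is risk-dominant. The row player's payoff there is 8.

8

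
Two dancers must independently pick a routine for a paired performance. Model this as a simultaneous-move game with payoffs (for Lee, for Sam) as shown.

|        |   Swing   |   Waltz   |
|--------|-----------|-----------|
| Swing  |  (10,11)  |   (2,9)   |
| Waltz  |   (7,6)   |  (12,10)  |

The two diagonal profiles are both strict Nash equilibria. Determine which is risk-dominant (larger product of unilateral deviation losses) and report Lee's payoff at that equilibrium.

At both Swing: Lee loses 10 − 7 = 3 by deviating; Sam loses 11 − 9 = 2. Product = 3·2 = 6.
At both Waltz: Lee loses 12 − 2 = 10 by deviating; Sam loses 10 − 6 = 4. Product = 10·4 = 40.
40 > 6, so both Waltz is risk-dominant. Lee's payoff there is 12.

12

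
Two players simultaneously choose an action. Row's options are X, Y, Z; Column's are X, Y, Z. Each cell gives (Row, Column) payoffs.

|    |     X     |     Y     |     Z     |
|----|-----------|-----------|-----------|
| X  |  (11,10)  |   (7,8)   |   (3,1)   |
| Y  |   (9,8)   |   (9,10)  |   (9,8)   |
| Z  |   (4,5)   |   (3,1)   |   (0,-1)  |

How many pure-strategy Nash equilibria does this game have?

2

Both X: Row gets 11 (best alternative 9); Column gets 10 (best alternative 8). Neither deviates — NE.
Both Y: Row gets 9 (best alternative 7); Column gets 10 (best alternative 8). Neither deviates — NE.
Both Z is not a NE: Row would switch to Y (9 > 0).
No other cell survives both best-response checks, so there are 2 pure NE.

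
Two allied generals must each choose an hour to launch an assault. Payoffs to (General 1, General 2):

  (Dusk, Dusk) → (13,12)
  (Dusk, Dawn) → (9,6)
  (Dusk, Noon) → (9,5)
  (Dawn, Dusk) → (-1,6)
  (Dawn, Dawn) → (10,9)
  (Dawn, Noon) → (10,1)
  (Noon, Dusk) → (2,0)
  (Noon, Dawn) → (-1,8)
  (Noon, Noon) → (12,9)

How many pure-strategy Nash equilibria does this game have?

Both Dusk: General 1 gets 13 (best alternative 2); General 2 gets 12 (best alternative 6). Neither deviates — NE.
Both Dawn: General 1 gets 10 (best alternative 9); General 2 gets 9 (best alternative 6). Neither deviates — NE.
Both Noon: General 1 gets 12 (best alternative 10); General 2 gets 9 (best alternative 8). Neither deviates — NE.
(Dawn, Noon) is not a NE: General 1 would switch to Noon (12 > 10).
No other cell survives both best-response checks, so there are 3 pure NE.

3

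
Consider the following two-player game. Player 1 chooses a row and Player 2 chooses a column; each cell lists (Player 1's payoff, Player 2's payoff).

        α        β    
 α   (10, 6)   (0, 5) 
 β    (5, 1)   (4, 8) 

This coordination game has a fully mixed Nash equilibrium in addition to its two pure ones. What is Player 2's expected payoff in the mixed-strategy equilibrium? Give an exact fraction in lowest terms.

Player 1 mixes with probability p on α, chosen so Player 2 is indifferent: 6p + 1(1−p) = 5p + 8(1−p) gives p = 7/8.
Player 2's expected payoff is 6·7/8 + 1·1/8 = 43/8.

43/8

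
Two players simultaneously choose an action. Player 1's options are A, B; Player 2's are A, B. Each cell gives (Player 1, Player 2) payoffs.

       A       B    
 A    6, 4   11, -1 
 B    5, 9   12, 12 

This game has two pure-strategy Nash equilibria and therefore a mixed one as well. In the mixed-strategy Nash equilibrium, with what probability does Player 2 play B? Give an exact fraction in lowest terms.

1/2

Player 2's mix q on A must make Player 1 indifferent between A and B.
Player 1's payoff from A: 6q + 11(1−q). From B: 5q + 12(1−q).
Set equal: 1q = 1(1−q) → q = 1/2.
Probability on B is 1 − 1/2 = 1/2.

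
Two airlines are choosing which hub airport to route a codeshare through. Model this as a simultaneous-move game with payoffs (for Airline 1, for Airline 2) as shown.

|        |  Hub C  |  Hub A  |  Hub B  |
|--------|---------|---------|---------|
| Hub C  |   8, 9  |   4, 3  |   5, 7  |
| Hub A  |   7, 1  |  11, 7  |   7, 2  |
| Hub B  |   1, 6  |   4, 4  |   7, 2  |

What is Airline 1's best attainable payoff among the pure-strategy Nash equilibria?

11

Both Hub C is a pure NE (Airline 1: 8 ≥ 7; Airline 2: 9 ≥ 7). Airline 1 gets 8.
Both Hub A is a pure NE (Airline 1: 11 ≥ 4; Airline 2: 7 ≥ 2). Airline 1 gets 11.
Every other cell has a profitable deviation for at least one player. Highest of {8, 11} is 11.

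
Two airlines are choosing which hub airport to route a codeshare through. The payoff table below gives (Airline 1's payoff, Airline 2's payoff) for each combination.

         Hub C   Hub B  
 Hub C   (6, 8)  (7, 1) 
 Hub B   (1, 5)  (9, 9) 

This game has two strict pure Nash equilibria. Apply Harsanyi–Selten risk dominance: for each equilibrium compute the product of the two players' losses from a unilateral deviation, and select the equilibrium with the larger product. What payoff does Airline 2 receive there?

At both Hub C: Airline 1 loses 6 − 1 = 5 by deviating; Airline 2 loses 8 − 1 = 7. Product = 5·7 = 35.
At both Hub B: Airline 1 loses 9 − 7 = 2 by deviating; Airline 2 loses 9 − 5 = 4. Product = 2·4 = 8.
35 > 8, so both Hub C is risk-dominant. Airline 2's payoff there is 8.

8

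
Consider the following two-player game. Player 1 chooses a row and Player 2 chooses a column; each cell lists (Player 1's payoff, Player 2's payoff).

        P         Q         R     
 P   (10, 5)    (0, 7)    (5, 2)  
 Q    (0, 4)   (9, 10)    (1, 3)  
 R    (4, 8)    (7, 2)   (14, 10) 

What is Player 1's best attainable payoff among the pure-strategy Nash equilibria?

14

Both Q is a pure NE (Player 1: 9 ≥ 7; Player 2: 10 ≥ 4). Player 1 gets 9.
Both R is a pure NE (Player 1: 14 ≥ 5; Player 2: 10 ≥ 8). Player 1 gets 14.
Every other cell has a profitable deviation for at least one player. Highest of {9, 14} is 14.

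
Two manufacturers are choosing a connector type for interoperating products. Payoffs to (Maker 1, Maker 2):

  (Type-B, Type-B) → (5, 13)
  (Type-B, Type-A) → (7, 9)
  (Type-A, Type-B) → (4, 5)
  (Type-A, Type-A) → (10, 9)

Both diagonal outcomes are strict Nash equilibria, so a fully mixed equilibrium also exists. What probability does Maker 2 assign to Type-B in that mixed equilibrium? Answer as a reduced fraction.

Maker 2's mix q on Type-B must make Maker 1 indifferent between Type-B and Type-A.
Maker 1's payoff from Type-B: 5q + 7(1−q). From Type-A: 4q + 10(1−q).
Set equal: 1q = 3(1−q) → q = 3/4.

3/4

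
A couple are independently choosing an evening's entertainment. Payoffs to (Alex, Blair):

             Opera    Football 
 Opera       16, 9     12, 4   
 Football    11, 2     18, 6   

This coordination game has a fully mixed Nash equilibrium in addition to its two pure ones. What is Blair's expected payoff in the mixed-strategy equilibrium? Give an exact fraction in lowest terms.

46/9

Alex mixes with probability p on Opera, chosen so Blair is indifferent: 9p + 2(1−p) = 4p + 6(1−p) gives p = 4/9.
Blair's expected payoff is 9·4/9 + 2·5/9 = 46/9.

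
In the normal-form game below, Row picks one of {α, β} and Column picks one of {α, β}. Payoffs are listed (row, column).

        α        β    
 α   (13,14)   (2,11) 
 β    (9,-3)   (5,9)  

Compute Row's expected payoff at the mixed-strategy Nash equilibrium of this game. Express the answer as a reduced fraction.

47/7

Column mixes with probability q on α, chosen so Row is indifferent: 13q + 2(1−q) = 9q + 5(1−q) gives q = 3/7.
Row's expected payoff (from either row, since indifferent) is 13·3/7 + 2·4/7 = 47/7.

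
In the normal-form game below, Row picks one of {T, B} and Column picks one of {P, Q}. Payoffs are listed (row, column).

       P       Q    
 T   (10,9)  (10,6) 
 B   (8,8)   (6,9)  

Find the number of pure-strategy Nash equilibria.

1

(T, P): Row gets 10 (best alternative 8); Column gets 9 (best alternative 6). Neither deviates — NE.
(B, Q) is not a NE: Row would switch to T (10 > 6).
No other cell survives both best-response checks, so there is 1 pure NE.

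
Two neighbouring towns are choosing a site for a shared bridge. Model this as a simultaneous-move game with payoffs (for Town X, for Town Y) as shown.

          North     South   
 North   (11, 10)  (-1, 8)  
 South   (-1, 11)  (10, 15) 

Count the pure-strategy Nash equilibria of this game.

Both North: Town X gets 11 (best alternative -1); Town Y gets 10 (best alternative 8). Neither deviates — NE.
Both South: Town X gets 10 (best alternative -1); Town Y gets 15 (best alternative 11). Neither deviates — NE.
(South, North) is not a NE: Town X would switch to North (11 > -1).
No other cell survives both best-response checks, so there are 2 pure NE.

2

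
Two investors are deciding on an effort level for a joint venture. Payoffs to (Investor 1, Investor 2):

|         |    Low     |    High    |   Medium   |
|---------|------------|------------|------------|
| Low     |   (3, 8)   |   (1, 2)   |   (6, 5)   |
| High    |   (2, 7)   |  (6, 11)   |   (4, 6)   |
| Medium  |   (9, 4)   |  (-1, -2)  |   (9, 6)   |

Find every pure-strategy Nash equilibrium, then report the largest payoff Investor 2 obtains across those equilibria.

11

Both High is a pure NE (Investor 1: 6 ≥ 1; Investor 2: 11 ≥ 7). Investor 2 gets 11.
Both Medium is a pure NE (Investor 1: 9 ≥ 6; Investor 2: 6 ≥ 4). Investor 2 gets 6.
Every other cell has a profitable deviation for at least one player. Highest of {11, 6} is 11.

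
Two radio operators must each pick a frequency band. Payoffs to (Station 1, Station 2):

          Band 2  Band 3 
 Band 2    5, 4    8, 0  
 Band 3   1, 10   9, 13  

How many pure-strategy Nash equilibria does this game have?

Both Band 2: Station 1 gets 5 (best alternative 1); Station 2 gets 4 (best alternative 0). Neither deviates — NE.
Both Band 3: Station 1 gets 9 (best alternative 8); Station 2 gets 13 (best alternative 10). Neither deviates — NE.
(Band 2, Band 3) is not a NE: Station 1 would switch to Band 3 (9 > 8).
No other cell survives both best-response checks, so there are 2 pure NE.

2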